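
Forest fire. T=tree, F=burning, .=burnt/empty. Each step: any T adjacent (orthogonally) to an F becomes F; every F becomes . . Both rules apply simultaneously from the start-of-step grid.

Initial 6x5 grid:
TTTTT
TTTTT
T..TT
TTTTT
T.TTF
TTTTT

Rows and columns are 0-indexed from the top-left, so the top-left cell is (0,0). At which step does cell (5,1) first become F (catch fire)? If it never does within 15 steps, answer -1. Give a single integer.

Step 1: cell (5,1)='T' (+3 fires, +1 burnt)
Step 2: cell (5,1)='T' (+4 fires, +3 burnt)
Step 3: cell (5,1)='T' (+4 fires, +4 burnt)
Step 4: cell (5,1)='F' (+4 fires, +4 burnt)
  -> target ignites at step 4
Step 5: cell (5,1)='.' (+4 fires, +4 burnt)
Step 6: cell (5,1)='.' (+4 fires, +4 burnt)
Step 7: cell (5,1)='.' (+2 fires, +4 burnt)
Step 8: cell (5,1)='.' (+1 fires, +2 burnt)
Step 9: cell (5,1)='.' (+0 fires, +1 burnt)
  fire out at step 9

4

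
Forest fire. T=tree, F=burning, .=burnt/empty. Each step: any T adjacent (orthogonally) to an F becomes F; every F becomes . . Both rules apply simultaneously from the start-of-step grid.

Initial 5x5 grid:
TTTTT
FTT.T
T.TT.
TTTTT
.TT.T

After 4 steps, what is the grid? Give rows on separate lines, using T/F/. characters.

Step 1: 3 trees catch fire, 1 burn out
  FTTTT
  .FT.T
  F.TT.
  TTTTT
  .TT.T
Step 2: 3 trees catch fire, 3 burn out
  .FTTT
  ..F.T
  ..TT.
  FTTTT
  .TT.T
Step 3: 3 trees catch fire, 3 burn out
  ..FTT
  ....T
  ..FT.
  .FTTT
  .TT.T
Step 4: 4 trees catch fire, 3 burn out
  ...FT
  ....T
  ...F.
  ..FTT
  .FT.T

...FT
....T
...F.
..FTT
.FT.T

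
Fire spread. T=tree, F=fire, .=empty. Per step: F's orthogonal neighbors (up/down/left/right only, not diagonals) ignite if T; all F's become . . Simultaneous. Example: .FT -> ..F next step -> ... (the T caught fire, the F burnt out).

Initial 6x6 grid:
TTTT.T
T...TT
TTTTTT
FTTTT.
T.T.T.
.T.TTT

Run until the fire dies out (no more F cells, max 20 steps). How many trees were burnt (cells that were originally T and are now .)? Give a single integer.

Answer: 24

Derivation:
Step 1: +3 fires, +1 burnt (F count now 3)
Step 2: +3 fires, +3 burnt (F count now 3)
Step 3: +4 fires, +3 burnt (F count now 4)
Step 4: +3 fires, +4 burnt (F count now 3)
Step 5: +3 fires, +3 burnt (F count now 3)
Step 6: +4 fires, +3 burnt (F count now 4)
Step 7: +3 fires, +4 burnt (F count now 3)
Step 8: +1 fires, +3 burnt (F count now 1)
Step 9: +0 fires, +1 burnt (F count now 0)
Fire out after step 9
Initially T: 25, now '.': 35
Total burnt (originally-T cells now '.'): 24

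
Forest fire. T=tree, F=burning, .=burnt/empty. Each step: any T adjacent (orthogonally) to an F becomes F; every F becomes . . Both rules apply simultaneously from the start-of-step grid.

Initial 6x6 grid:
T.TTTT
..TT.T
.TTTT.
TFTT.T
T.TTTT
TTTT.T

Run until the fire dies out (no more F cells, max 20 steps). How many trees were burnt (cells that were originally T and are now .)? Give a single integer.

Answer: 25

Derivation:
Step 1: +3 fires, +1 burnt (F count now 3)
Step 2: +4 fires, +3 burnt (F count now 4)
Step 3: +5 fires, +4 burnt (F count now 5)
Step 4: +6 fires, +5 burnt (F count now 6)
Step 5: +2 fires, +6 burnt (F count now 2)
Step 6: +3 fires, +2 burnt (F count now 3)
Step 7: +1 fires, +3 burnt (F count now 1)
Step 8: +1 fires, +1 burnt (F count now 1)
Step 9: +0 fires, +1 burnt (F count now 0)
Fire out after step 9
Initially T: 26, now '.': 35
Total burnt (originally-T cells now '.'): 25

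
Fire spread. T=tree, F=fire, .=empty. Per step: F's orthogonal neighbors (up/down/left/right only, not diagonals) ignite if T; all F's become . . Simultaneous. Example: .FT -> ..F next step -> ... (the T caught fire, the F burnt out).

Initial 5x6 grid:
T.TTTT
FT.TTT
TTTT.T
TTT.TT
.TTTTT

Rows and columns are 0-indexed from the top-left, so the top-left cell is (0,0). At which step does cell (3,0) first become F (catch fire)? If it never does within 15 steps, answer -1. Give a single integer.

Step 1: cell (3,0)='T' (+3 fires, +1 burnt)
Step 2: cell (3,0)='F' (+2 fires, +3 burnt)
  -> target ignites at step 2
Step 3: cell (3,0)='.' (+2 fires, +2 burnt)
Step 4: cell (3,0)='.' (+3 fires, +2 burnt)
Step 5: cell (3,0)='.' (+2 fires, +3 burnt)
Step 6: cell (3,0)='.' (+3 fires, +2 burnt)
Step 7: cell (3,0)='.' (+4 fires, +3 burnt)
Step 8: cell (3,0)='.' (+4 fires, +4 burnt)
Step 9: cell (3,0)='.' (+1 fires, +4 burnt)
Step 10: cell (3,0)='.' (+0 fires, +1 burnt)
  fire out at step 10

2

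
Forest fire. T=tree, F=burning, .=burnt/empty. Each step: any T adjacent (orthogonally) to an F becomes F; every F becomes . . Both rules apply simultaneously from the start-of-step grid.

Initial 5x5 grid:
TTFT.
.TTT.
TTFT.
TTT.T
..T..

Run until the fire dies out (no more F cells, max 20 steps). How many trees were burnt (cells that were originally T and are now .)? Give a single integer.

Step 1: +6 fires, +2 burnt (F count now 6)
Step 2: +6 fires, +6 burnt (F count now 6)
Step 3: +1 fires, +6 burnt (F count now 1)
Step 4: +0 fires, +1 burnt (F count now 0)
Fire out after step 4
Initially T: 14, now '.': 24
Total burnt (originally-T cells now '.'): 13

Answer: 13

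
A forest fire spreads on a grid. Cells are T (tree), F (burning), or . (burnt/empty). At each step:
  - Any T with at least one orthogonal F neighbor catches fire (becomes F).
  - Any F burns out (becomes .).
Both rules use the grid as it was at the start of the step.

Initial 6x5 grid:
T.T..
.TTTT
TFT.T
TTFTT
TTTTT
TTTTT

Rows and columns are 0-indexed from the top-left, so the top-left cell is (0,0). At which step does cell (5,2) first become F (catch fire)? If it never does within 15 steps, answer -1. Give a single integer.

Step 1: cell (5,2)='T' (+6 fires, +2 burnt)
Step 2: cell (5,2)='F' (+6 fires, +6 burnt)
  -> target ignites at step 2
Step 3: cell (5,2)='.' (+7 fires, +6 burnt)
Step 4: cell (5,2)='.' (+3 fires, +7 burnt)
Step 5: cell (5,2)='.' (+0 fires, +3 burnt)
  fire out at step 5

2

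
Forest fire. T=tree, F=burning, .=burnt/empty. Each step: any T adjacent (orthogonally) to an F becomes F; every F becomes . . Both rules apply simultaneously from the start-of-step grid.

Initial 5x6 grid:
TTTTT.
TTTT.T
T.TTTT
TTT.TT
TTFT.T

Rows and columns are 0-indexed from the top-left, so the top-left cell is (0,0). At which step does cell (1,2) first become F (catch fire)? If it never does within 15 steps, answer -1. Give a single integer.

Step 1: cell (1,2)='T' (+3 fires, +1 burnt)
Step 2: cell (1,2)='T' (+3 fires, +3 burnt)
Step 3: cell (1,2)='F' (+3 fires, +3 burnt)
  -> target ignites at step 3
Step 4: cell (1,2)='.' (+5 fires, +3 burnt)
Step 5: cell (1,2)='.' (+5 fires, +5 burnt)
Step 6: cell (1,2)='.' (+4 fires, +5 burnt)
Step 7: cell (1,2)='.' (+1 fires, +4 burnt)
Step 8: cell (1,2)='.' (+0 fires, +1 burnt)
  fire out at step 8

3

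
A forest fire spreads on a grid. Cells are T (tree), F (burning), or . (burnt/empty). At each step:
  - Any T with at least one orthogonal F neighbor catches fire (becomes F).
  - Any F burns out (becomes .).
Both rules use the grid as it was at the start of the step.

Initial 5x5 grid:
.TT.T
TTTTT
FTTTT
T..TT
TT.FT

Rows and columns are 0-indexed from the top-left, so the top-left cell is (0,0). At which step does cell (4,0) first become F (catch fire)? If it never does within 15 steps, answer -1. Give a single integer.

Step 1: cell (4,0)='T' (+5 fires, +2 burnt)
Step 2: cell (4,0)='F' (+5 fires, +5 burnt)
  -> target ignites at step 2
Step 3: cell (4,0)='.' (+5 fires, +5 burnt)
Step 4: cell (4,0)='.' (+2 fires, +5 burnt)
Step 5: cell (4,0)='.' (+1 fires, +2 burnt)
Step 6: cell (4,0)='.' (+0 fires, +1 burnt)
  fire out at step 6

2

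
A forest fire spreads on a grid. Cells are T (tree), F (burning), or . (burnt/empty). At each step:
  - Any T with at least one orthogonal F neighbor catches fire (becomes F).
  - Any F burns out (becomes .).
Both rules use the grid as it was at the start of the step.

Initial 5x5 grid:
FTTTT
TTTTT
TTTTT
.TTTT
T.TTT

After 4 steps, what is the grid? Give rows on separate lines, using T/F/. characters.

Step 1: 2 trees catch fire, 1 burn out
  .FTTT
  FTTTT
  TTTTT
  .TTTT
  T.TTT
Step 2: 3 trees catch fire, 2 burn out
  ..FTT
  .FTTT
  FTTTT
  .TTTT
  T.TTT
Step 3: 3 trees catch fire, 3 burn out
  ...FT
  ..FTT
  .FTTT
  .TTTT
  T.TTT
Step 4: 4 trees catch fire, 3 burn out
  ....F
  ...FT
  ..FTT
  .FTTT
  T.TTT

....F
...FT
..FTT
.FTTT
T.TTT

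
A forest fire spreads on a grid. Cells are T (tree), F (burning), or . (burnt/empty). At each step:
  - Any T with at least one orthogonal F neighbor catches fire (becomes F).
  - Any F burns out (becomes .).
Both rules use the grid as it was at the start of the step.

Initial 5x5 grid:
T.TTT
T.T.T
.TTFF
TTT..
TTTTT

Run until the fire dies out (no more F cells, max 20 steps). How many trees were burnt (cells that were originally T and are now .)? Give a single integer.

Answer: 15

Derivation:
Step 1: +2 fires, +2 burnt (F count now 2)
Step 2: +4 fires, +2 burnt (F count now 4)
Step 3: +4 fires, +4 burnt (F count now 4)
Step 4: +3 fires, +4 burnt (F count now 3)
Step 5: +2 fires, +3 burnt (F count now 2)
Step 6: +0 fires, +2 burnt (F count now 0)
Fire out after step 6
Initially T: 17, now '.': 23
Total burnt (originally-T cells now '.'): 15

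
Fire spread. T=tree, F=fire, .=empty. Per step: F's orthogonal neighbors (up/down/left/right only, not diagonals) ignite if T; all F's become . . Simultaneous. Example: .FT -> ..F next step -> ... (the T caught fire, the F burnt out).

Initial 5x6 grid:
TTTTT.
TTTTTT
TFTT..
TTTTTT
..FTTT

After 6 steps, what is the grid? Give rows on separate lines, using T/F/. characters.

Step 1: 6 trees catch fire, 2 burn out
  TTTTT.
  TFTTTT
  F.FT..
  TFFTTT
  ...FTT
Step 2: 7 trees catch fire, 6 burn out
  TFTTT.
  F.FTTT
  ...F..
  F..FTT
  ....FT
Step 3: 5 trees catch fire, 7 burn out
  F.FTT.
  ...FTT
  ......
  ....FT
  .....F
Step 4: 3 trees catch fire, 5 burn out
  ...FT.
  ....FT
  ......
  .....F
  ......
Step 5: 2 trees catch fire, 3 burn out
  ....F.
  .....F
  ......
  ......
  ......
Step 6: 0 trees catch fire, 2 burn out
  ......
  ......
  ......
  ......
  ......

......
......
......
......
......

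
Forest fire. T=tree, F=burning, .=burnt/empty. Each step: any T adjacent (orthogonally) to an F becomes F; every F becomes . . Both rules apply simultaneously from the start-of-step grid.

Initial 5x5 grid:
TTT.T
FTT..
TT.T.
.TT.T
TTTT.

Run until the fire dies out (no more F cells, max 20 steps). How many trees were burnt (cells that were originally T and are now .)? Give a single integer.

Step 1: +3 fires, +1 burnt (F count now 3)
Step 2: +3 fires, +3 burnt (F count now 3)
Step 3: +2 fires, +3 burnt (F count now 2)
Step 4: +2 fires, +2 burnt (F count now 2)
Step 5: +2 fires, +2 burnt (F count now 2)
Step 6: +1 fires, +2 burnt (F count now 1)
Step 7: +0 fires, +1 burnt (F count now 0)
Fire out after step 7
Initially T: 16, now '.': 22
Total burnt (originally-T cells now '.'): 13

Answer: 13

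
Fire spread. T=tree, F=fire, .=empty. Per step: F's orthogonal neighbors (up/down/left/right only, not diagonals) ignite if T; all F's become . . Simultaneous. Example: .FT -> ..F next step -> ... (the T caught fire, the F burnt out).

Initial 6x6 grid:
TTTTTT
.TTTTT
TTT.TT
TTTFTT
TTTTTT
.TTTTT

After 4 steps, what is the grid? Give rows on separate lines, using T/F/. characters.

Step 1: 3 trees catch fire, 1 burn out
  TTTTTT
  .TTTTT
  TTT.TT
  TTF.FT
  TTTFTT
  .TTTTT
Step 2: 7 trees catch fire, 3 burn out
  TTTTTT
  .TTTTT
  TTF.FT
  TF...F
  TTF.FT
  .TTFTT
Step 3: 9 trees catch fire, 7 burn out
  TTTTTT
  .TFTFT
  TF...F
  F.....
  TF...F
  .TF.FT
Step 4: 9 trees catch fire, 9 burn out
  TTFTFT
  .F.F.F
  F.....
  ......
  F.....
  .F...F

TTFTFT
.F.F.F
F.....
......
F.....
.F...F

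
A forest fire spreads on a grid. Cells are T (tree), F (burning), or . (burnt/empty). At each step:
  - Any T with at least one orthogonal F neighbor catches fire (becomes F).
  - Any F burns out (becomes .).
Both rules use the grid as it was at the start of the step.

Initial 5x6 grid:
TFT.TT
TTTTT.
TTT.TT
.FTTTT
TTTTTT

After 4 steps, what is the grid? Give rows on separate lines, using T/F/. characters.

Step 1: 6 trees catch fire, 2 burn out
  F.F.TT
  TFTTT.
  TFT.TT
  ..FTTT
  TFTTTT
Step 2: 7 trees catch fire, 6 burn out
  ....TT
  F.FTT.
  F.F.TT
  ...FTT
  F.FTTT
Step 3: 3 trees catch fire, 7 burn out
  ....TT
  ...FT.
  ....TT
  ....FT
  ...FTT
Step 4: 4 trees catch fire, 3 burn out
  ....TT
  ....F.
  ....FT
  .....F
  ....FT

....TT
....F.
....FT
.....F
....FT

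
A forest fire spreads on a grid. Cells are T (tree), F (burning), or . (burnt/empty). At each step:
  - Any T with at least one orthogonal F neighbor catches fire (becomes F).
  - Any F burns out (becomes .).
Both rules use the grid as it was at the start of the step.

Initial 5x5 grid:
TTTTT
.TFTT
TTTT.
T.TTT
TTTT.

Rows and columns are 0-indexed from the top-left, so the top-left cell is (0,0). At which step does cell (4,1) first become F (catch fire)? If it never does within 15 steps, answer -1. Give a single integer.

Step 1: cell (4,1)='T' (+4 fires, +1 burnt)
Step 2: cell (4,1)='T' (+6 fires, +4 burnt)
Step 3: cell (4,1)='T' (+5 fires, +6 burnt)
Step 4: cell (4,1)='F' (+4 fires, +5 burnt)
  -> target ignites at step 4
Step 5: cell (4,1)='.' (+1 fires, +4 burnt)
Step 6: cell (4,1)='.' (+0 fires, +1 burnt)
  fire out at step 6

4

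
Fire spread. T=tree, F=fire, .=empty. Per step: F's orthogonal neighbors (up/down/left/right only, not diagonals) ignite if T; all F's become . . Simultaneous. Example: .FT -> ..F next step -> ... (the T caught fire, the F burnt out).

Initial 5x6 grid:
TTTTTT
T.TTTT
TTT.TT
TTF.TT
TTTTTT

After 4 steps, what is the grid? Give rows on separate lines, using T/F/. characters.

Step 1: 3 trees catch fire, 1 burn out
  TTTTTT
  T.TTTT
  TTF.TT
  TF..TT
  TTFTTT
Step 2: 5 trees catch fire, 3 burn out
  TTTTTT
  T.FTTT
  TF..TT
  F...TT
  TF.FTT
Step 3: 5 trees catch fire, 5 burn out
  TTFTTT
  T..FTT
  F...TT
  ....TT
  F...FT
Step 4: 6 trees catch fire, 5 burn out
  TF.FTT
  F...FT
  ....TT
  ....FT
  .....F

TF.FTT
F...FT
....TT
....FT
.....F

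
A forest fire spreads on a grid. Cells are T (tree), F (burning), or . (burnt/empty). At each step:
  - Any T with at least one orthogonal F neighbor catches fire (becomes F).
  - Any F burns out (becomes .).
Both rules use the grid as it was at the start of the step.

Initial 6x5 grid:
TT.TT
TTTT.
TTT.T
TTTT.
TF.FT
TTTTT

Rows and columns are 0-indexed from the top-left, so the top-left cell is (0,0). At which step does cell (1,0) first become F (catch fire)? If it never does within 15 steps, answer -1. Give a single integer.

Step 1: cell (1,0)='T' (+6 fires, +2 burnt)
Step 2: cell (1,0)='T' (+6 fires, +6 burnt)
Step 3: cell (1,0)='T' (+3 fires, +6 burnt)
Step 4: cell (1,0)='F' (+3 fires, +3 burnt)
  -> target ignites at step 4
Step 5: cell (1,0)='.' (+2 fires, +3 burnt)
Step 6: cell (1,0)='.' (+1 fires, +2 burnt)
Step 7: cell (1,0)='.' (+1 fires, +1 burnt)
Step 8: cell (1,0)='.' (+0 fires, +1 burnt)
  fire out at step 8

4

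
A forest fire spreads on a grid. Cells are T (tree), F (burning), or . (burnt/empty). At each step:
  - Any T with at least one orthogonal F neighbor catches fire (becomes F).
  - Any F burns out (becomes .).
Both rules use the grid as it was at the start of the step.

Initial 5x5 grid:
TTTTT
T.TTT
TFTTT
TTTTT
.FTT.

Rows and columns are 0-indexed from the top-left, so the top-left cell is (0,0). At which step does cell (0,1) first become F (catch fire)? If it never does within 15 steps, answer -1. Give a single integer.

Step 1: cell (0,1)='T' (+4 fires, +2 burnt)
Step 2: cell (0,1)='T' (+6 fires, +4 burnt)
Step 3: cell (0,1)='T' (+5 fires, +6 burnt)
Step 4: cell (0,1)='F' (+4 fires, +5 burnt)
  -> target ignites at step 4
Step 5: cell (0,1)='.' (+1 fires, +4 burnt)
Step 6: cell (0,1)='.' (+0 fires, +1 burnt)
  fire out at step 6

4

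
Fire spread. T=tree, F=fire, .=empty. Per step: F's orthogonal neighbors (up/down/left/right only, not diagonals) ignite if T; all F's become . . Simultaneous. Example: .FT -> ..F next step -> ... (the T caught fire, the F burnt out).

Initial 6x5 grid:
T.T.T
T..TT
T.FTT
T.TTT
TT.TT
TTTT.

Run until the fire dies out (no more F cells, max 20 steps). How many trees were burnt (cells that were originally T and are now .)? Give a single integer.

Step 1: +2 fires, +1 burnt (F count now 2)
Step 2: +3 fires, +2 burnt (F count now 3)
Step 3: +3 fires, +3 burnt (F count now 3)
Step 4: +3 fires, +3 burnt (F count now 3)
Step 5: +1 fires, +3 burnt (F count now 1)
Step 6: +1 fires, +1 burnt (F count now 1)
Step 7: +2 fires, +1 burnt (F count now 2)
Step 8: +1 fires, +2 burnt (F count now 1)
Step 9: +1 fires, +1 burnt (F count now 1)
Step 10: +1 fires, +1 burnt (F count now 1)
Step 11: +1 fires, +1 burnt (F count now 1)
Step 12: +1 fires, +1 burnt (F count now 1)
Step 13: +0 fires, +1 burnt (F count now 0)
Fire out after step 13
Initially T: 21, now '.': 29
Total burnt (originally-T cells now '.'): 20

Answer: 20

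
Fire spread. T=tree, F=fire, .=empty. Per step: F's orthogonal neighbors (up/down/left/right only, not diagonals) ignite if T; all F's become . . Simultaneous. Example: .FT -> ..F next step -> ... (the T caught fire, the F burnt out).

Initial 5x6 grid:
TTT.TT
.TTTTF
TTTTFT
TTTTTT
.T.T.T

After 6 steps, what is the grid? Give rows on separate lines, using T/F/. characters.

Step 1: 5 trees catch fire, 2 burn out
  TTT.TF
  .TTTF.
  TTTF.F
  TTTTFT
  .T.T.T
Step 2: 5 trees catch fire, 5 burn out
  TTT.F.
  .TTF..
  TTF...
  TTTF.F
  .T.T.T
Step 3: 5 trees catch fire, 5 burn out
  TTT...
  .TF...
  TF....
  TTF...
  .T.F.F
Step 4: 4 trees catch fire, 5 burn out
  TTF...
  .F....
  F.....
  TF....
  .T....
Step 5: 3 trees catch fire, 4 burn out
  TF....
  ......
  ......
  F.....
  .F....
Step 6: 1 trees catch fire, 3 burn out
  F.....
  ......
  ......
  ......
  ......

F.....
......
......
......
......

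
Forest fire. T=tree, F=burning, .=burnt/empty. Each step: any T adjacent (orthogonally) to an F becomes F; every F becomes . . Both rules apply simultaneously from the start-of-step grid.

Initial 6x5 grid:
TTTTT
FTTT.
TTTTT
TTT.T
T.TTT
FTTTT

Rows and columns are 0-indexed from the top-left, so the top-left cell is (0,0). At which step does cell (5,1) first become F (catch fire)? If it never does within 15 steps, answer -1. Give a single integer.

Step 1: cell (5,1)='F' (+5 fires, +2 burnt)
  -> target ignites at step 1
Step 2: cell (5,1)='.' (+5 fires, +5 burnt)
Step 3: cell (5,1)='.' (+6 fires, +5 burnt)
Step 4: cell (5,1)='.' (+5 fires, +6 burnt)
Step 5: cell (5,1)='.' (+3 fires, +5 burnt)
Step 6: cell (5,1)='.' (+1 fires, +3 burnt)
Step 7: cell (5,1)='.' (+0 fires, +1 burnt)
  fire out at step 7

1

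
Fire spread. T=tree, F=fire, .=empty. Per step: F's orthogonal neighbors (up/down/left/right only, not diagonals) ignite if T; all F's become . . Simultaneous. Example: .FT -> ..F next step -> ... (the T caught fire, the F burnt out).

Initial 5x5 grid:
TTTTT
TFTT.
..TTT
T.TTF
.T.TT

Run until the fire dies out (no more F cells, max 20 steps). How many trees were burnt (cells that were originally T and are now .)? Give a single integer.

Step 1: +6 fires, +2 burnt (F count now 6)
Step 2: +7 fires, +6 burnt (F count now 7)
Step 3: +1 fires, +7 burnt (F count now 1)
Step 4: +1 fires, +1 burnt (F count now 1)
Step 5: +0 fires, +1 burnt (F count now 0)
Fire out after step 5
Initially T: 17, now '.': 23
Total burnt (originally-T cells now '.'): 15

Answer: 15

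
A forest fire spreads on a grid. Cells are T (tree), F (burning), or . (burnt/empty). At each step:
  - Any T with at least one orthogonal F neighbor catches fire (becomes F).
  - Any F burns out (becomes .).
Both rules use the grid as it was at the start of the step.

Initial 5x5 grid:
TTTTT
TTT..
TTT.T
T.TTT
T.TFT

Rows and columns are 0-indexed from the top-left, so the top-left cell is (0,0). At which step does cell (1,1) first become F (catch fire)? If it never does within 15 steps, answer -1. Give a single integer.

Step 1: cell (1,1)='T' (+3 fires, +1 burnt)
Step 2: cell (1,1)='T' (+2 fires, +3 burnt)
Step 3: cell (1,1)='T' (+2 fires, +2 burnt)
Step 4: cell (1,1)='T' (+2 fires, +2 burnt)
Step 5: cell (1,1)='F' (+3 fires, +2 burnt)
  -> target ignites at step 5
Step 6: cell (1,1)='.' (+4 fires, +3 burnt)
Step 7: cell (1,1)='.' (+3 fires, +4 burnt)
Step 8: cell (1,1)='.' (+0 fires, +3 burnt)
  fire out at step 8

5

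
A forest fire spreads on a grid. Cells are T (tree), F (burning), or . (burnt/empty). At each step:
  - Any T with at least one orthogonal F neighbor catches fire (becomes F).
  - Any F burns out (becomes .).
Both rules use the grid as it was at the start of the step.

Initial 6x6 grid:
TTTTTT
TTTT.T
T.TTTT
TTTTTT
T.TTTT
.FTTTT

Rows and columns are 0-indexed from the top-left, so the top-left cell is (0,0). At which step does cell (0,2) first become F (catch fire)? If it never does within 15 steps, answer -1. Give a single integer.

Step 1: cell (0,2)='T' (+1 fires, +1 burnt)
Step 2: cell (0,2)='T' (+2 fires, +1 burnt)
Step 3: cell (0,2)='T' (+3 fires, +2 burnt)
Step 4: cell (0,2)='T' (+5 fires, +3 burnt)
Step 5: cell (0,2)='T' (+5 fires, +5 burnt)
Step 6: cell (0,2)='F' (+7 fires, +5 burnt)
  -> target ignites at step 6
Step 7: cell (0,2)='.' (+4 fires, +7 burnt)
Step 8: cell (0,2)='.' (+3 fires, +4 burnt)
Step 9: cell (0,2)='.' (+1 fires, +3 burnt)
Step 10: cell (0,2)='.' (+0 fires, +1 burnt)
  fire out at step 10

6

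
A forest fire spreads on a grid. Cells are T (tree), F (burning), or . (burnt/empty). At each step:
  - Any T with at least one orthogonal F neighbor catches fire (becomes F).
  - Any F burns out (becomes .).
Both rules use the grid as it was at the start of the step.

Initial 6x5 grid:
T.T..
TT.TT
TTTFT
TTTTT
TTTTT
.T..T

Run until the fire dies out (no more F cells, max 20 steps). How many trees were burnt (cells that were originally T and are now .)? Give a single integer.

Step 1: +4 fires, +1 burnt (F count now 4)
Step 2: +5 fires, +4 burnt (F count now 5)
Step 3: +5 fires, +5 burnt (F count now 5)
Step 4: +4 fires, +5 burnt (F count now 4)
Step 5: +3 fires, +4 burnt (F count now 3)
Step 6: +0 fires, +3 burnt (F count now 0)
Fire out after step 6
Initially T: 22, now '.': 29
Total burnt (originally-T cells now '.'): 21

Answer: 21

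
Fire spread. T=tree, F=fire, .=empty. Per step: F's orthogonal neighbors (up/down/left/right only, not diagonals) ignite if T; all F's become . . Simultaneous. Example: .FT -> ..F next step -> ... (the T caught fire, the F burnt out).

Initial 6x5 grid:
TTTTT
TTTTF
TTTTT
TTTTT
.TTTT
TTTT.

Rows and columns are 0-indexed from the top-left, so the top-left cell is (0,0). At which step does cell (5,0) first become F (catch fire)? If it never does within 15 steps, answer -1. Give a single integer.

Step 1: cell (5,0)='T' (+3 fires, +1 burnt)
Step 2: cell (5,0)='T' (+4 fires, +3 burnt)
Step 3: cell (5,0)='T' (+5 fires, +4 burnt)
Step 4: cell (5,0)='T' (+5 fires, +5 burnt)
Step 5: cell (5,0)='T' (+5 fires, +5 burnt)
Step 6: cell (5,0)='T' (+3 fires, +5 burnt)
Step 7: cell (5,0)='T' (+1 fires, +3 burnt)
Step 8: cell (5,0)='F' (+1 fires, +1 burnt)
  -> target ignites at step 8
Step 9: cell (5,0)='.' (+0 fires, +1 burnt)
  fire out at step 9

8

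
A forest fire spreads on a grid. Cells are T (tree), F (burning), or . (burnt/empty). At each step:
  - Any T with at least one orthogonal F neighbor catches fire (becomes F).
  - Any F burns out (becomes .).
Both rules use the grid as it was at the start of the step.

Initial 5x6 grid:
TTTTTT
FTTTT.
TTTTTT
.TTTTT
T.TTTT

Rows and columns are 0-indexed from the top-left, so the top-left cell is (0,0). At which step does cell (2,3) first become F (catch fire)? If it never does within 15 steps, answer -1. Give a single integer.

Step 1: cell (2,3)='T' (+3 fires, +1 burnt)
Step 2: cell (2,3)='T' (+3 fires, +3 burnt)
Step 3: cell (2,3)='T' (+4 fires, +3 burnt)
Step 4: cell (2,3)='F' (+4 fires, +4 burnt)
  -> target ignites at step 4
Step 5: cell (2,3)='.' (+4 fires, +4 burnt)
Step 6: cell (2,3)='.' (+4 fires, +4 burnt)
Step 7: cell (2,3)='.' (+2 fires, +4 burnt)
Step 8: cell (2,3)='.' (+1 fires, +2 burnt)
Step 9: cell (2,3)='.' (+0 fires, +1 burnt)
  fire out at step 9

4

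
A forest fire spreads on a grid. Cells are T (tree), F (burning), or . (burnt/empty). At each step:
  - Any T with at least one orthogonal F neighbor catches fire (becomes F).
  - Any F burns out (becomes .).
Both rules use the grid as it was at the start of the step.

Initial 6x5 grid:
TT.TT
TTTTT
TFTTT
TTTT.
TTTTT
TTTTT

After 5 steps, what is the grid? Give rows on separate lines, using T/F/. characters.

Step 1: 4 trees catch fire, 1 burn out
  TT.TT
  TFTTT
  F.FTT
  TFTT.
  TTTTT
  TTTTT
Step 2: 7 trees catch fire, 4 burn out
  TF.TT
  F.FTT
  ...FT
  F.FT.
  TFTTT
  TTTTT
Step 3: 7 trees catch fire, 7 burn out
  F..TT
  ...FT
  ....F
  ...F.
  F.FTT
  TFTTT
Step 4: 5 trees catch fire, 7 burn out
  ...FT
  ....F
  .....
  .....
  ...FT
  F.FTT
Step 5: 3 trees catch fire, 5 burn out
  ....F
  .....
  .....
  .....
  ....F
  ...FT

....F
.....
.....
.....
....F
...FT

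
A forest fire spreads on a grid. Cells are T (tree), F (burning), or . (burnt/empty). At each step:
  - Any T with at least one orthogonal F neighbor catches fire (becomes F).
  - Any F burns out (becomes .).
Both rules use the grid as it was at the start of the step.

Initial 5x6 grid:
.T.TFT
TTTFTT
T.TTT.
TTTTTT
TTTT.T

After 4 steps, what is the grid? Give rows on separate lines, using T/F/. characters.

Step 1: 5 trees catch fire, 2 burn out
  .T.F.F
  TTF.FT
  T.TFT.
  TTTTTT
  TTTT.T
Step 2: 5 trees catch fire, 5 burn out
  .T....
  TF...F
  T.F.F.
  TTTFTT
  TTTT.T
Step 3: 5 trees catch fire, 5 burn out
  .F....
  F.....
  T.....
  TTF.FT
  TTTF.T
Step 4: 4 trees catch fire, 5 burn out
  ......
  ......
  F.....
  TF...F
  TTF..T

......
......
F.....
TF...F
TTF..T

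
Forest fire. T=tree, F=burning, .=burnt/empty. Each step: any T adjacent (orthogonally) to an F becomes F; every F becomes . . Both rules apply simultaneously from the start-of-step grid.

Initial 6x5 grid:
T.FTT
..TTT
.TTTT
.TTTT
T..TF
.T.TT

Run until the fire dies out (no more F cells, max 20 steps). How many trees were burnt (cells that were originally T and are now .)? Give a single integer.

Answer: 16

Derivation:
Step 1: +5 fires, +2 burnt (F count now 5)
Step 2: +6 fires, +5 burnt (F count now 6)
Step 3: +4 fires, +6 burnt (F count now 4)
Step 4: +1 fires, +4 burnt (F count now 1)
Step 5: +0 fires, +1 burnt (F count now 0)
Fire out after step 5
Initially T: 19, now '.': 27
Total burnt (originally-T cells now '.'): 16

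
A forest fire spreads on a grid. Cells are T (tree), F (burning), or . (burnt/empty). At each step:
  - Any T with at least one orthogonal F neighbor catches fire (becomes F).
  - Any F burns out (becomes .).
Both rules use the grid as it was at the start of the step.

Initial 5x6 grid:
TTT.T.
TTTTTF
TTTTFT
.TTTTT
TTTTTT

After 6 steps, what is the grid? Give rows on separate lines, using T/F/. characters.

Step 1: 4 trees catch fire, 2 burn out
  TTT.T.
  TTTTF.
  TTTF.F
  .TTTFT
  TTTTTT
Step 2: 6 trees catch fire, 4 burn out
  TTT.F.
  TTTF..
  TTF...
  .TTF.F
  TTTTFT
Step 3: 5 trees catch fire, 6 burn out
  TTT...
  TTF...
  TF....
  .TF...
  TTTF.F
Step 4: 5 trees catch fire, 5 burn out
  TTF...
  TF....
  F.....
  .F....
  TTF...
Step 5: 3 trees catch fire, 5 burn out
  TF....
  F.....
  ......
  ......
  TF....
Step 6: 2 trees catch fire, 3 burn out
  F.....
  ......
  ......
  ......
  F.....

F.....
......
......
......
F.....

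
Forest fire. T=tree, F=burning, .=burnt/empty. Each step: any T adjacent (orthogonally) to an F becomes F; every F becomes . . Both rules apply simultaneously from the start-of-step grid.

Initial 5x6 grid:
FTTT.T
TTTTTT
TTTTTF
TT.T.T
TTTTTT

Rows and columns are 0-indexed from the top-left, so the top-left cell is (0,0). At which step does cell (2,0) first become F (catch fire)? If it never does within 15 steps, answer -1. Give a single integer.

Step 1: cell (2,0)='T' (+5 fires, +2 burnt)
Step 2: cell (2,0)='F' (+7 fires, +5 burnt)
  -> target ignites at step 2
Step 3: cell (2,0)='.' (+8 fires, +7 burnt)
Step 4: cell (2,0)='.' (+3 fires, +8 burnt)
Step 5: cell (2,0)='.' (+2 fires, +3 burnt)
Step 6: cell (2,0)='.' (+0 fires, +2 burnt)
  fire out at step 6

2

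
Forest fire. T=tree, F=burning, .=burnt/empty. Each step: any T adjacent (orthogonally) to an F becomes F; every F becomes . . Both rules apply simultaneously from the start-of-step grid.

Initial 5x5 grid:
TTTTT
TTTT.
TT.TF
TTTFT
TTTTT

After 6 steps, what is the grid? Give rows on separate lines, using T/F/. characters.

Step 1: 4 trees catch fire, 2 burn out
  TTTTT
  TTTT.
  TT.F.
  TTF.F
  TTTFT
Step 2: 4 trees catch fire, 4 burn out
  TTTTT
  TTTF.
  TT...
  TF...
  TTF.F
Step 3: 5 trees catch fire, 4 burn out
  TTTFT
  TTF..
  TF...
  F....
  TF...
Step 4: 5 trees catch fire, 5 burn out
  TTF.F
  TF...
  F....
  .....
  F....
Step 5: 2 trees catch fire, 5 burn out
  TF...
  F....
  .....
  .....
  .....
Step 6: 1 trees catch fire, 2 burn out
  F....
  .....
  .....
  .....
  .....

F....
.....
.....
.....
.....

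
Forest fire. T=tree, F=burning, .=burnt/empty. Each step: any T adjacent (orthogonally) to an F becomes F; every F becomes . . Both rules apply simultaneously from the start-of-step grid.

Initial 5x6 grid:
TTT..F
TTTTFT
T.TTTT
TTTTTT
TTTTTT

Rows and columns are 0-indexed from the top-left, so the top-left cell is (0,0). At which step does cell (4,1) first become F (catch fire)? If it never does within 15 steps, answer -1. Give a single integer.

Step 1: cell (4,1)='T' (+3 fires, +2 burnt)
Step 2: cell (4,1)='T' (+4 fires, +3 burnt)
Step 3: cell (4,1)='T' (+6 fires, +4 burnt)
Step 4: cell (4,1)='T' (+5 fires, +6 burnt)
Step 5: cell (4,1)='T' (+4 fires, +5 burnt)
Step 6: cell (4,1)='F' (+2 fires, +4 burnt)
  -> target ignites at step 6
Step 7: cell (4,1)='.' (+1 fires, +2 burnt)
Step 8: cell (4,1)='.' (+0 fires, +1 burnt)
  fire out at step 8

6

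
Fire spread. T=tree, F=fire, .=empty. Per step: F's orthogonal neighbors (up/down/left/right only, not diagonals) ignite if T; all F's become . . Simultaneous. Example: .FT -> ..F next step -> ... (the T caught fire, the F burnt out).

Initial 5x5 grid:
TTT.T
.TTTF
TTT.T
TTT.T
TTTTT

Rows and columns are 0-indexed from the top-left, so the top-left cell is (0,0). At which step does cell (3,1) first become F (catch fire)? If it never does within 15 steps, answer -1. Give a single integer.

Step 1: cell (3,1)='T' (+3 fires, +1 burnt)
Step 2: cell (3,1)='T' (+2 fires, +3 burnt)
Step 3: cell (3,1)='T' (+4 fires, +2 burnt)
Step 4: cell (3,1)='T' (+4 fires, +4 burnt)
Step 5: cell (3,1)='F' (+4 fires, +4 burnt)
  -> target ignites at step 5
Step 6: cell (3,1)='.' (+2 fires, +4 burnt)
Step 7: cell (3,1)='.' (+1 fires, +2 burnt)
Step 8: cell (3,1)='.' (+0 fires, +1 burnt)
  fire out at step 8

5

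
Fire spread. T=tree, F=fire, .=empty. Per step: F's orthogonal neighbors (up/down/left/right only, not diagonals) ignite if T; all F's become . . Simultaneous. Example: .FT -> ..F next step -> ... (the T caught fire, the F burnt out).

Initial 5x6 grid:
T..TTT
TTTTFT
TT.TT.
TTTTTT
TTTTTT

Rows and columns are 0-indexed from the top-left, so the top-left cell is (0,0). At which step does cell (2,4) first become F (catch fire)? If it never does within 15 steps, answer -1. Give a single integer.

Step 1: cell (2,4)='F' (+4 fires, +1 burnt)
  -> target ignites at step 1
Step 2: cell (2,4)='.' (+5 fires, +4 burnt)
Step 3: cell (2,4)='.' (+4 fires, +5 burnt)
Step 4: cell (2,4)='.' (+5 fires, +4 burnt)
Step 5: cell (2,4)='.' (+4 fires, +5 burnt)
Step 6: cell (2,4)='.' (+2 fires, +4 burnt)
Step 7: cell (2,4)='.' (+1 fires, +2 burnt)
Step 8: cell (2,4)='.' (+0 fires, +1 burnt)
  fire out at step 8

1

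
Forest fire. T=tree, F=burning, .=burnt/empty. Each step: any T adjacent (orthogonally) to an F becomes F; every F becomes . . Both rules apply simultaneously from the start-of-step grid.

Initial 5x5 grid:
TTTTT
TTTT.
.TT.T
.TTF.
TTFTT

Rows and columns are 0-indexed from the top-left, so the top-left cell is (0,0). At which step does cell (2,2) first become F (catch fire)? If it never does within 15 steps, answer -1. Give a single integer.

Step 1: cell (2,2)='T' (+3 fires, +2 burnt)
Step 2: cell (2,2)='F' (+4 fires, +3 burnt)
  -> target ignites at step 2
Step 3: cell (2,2)='.' (+2 fires, +4 burnt)
Step 4: cell (2,2)='.' (+3 fires, +2 burnt)
Step 5: cell (2,2)='.' (+3 fires, +3 burnt)
Step 6: cell (2,2)='.' (+2 fires, +3 burnt)
Step 7: cell (2,2)='.' (+0 fires, +2 burnt)
  fire out at step 7

2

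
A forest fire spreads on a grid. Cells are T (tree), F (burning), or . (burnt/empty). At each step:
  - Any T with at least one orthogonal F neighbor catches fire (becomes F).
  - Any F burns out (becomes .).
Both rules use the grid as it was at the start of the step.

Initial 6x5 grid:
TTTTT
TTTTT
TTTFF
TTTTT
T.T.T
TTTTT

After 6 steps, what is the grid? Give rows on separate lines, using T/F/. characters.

Step 1: 5 trees catch fire, 2 burn out
  TTTTT
  TTTFF
  TTF..
  TTTFF
  T.T.T
  TTTTT
Step 2: 6 trees catch fire, 5 burn out
  TTTFF
  TTF..
  TF...
  TTF..
  T.T.F
  TTTTT
Step 3: 6 trees catch fire, 6 burn out
  TTF..
  TF...
  F....
  TF...
  T.F..
  TTTTF
Step 4: 5 trees catch fire, 6 burn out
  TF...
  F....
  .....
  F....
  T....
  TTFF.
Step 5: 3 trees catch fire, 5 burn out
  F....
  .....
  .....
  .....
  F....
  TF...
Step 6: 1 trees catch fire, 3 burn out
  .....
  .....
  .....
  .....
  .....
  F....

.....
.....
.....
.....
.....
F....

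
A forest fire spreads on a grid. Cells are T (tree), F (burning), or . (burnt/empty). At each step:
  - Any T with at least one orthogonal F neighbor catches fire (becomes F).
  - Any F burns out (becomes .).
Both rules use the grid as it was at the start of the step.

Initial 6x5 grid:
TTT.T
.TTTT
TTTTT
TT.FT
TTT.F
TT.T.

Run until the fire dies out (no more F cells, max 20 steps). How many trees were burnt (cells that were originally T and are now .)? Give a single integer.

Answer: 21

Derivation:
Step 1: +2 fires, +2 burnt (F count now 2)
Step 2: +3 fires, +2 burnt (F count now 3)
Step 3: +3 fires, +3 burnt (F count now 3)
Step 4: +5 fires, +3 burnt (F count now 5)
Step 5: +3 fires, +5 burnt (F count now 3)
Step 6: +4 fires, +3 burnt (F count now 4)
Step 7: +1 fires, +4 burnt (F count now 1)
Step 8: +0 fires, +1 burnt (F count now 0)
Fire out after step 8
Initially T: 22, now '.': 29
Total burnt (originally-T cells now '.'): 21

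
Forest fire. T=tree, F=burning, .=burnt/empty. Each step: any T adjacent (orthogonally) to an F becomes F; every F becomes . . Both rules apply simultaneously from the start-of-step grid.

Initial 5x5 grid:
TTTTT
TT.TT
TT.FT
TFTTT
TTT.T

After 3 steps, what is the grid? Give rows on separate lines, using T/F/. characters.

Step 1: 7 trees catch fire, 2 burn out
  TTTTT
  TT.FT
  TF..F
  F.FFT
  TFT.T
Step 2: 7 trees catch fire, 7 burn out
  TTTFT
  TF..F
  F....
  ....F
  F.F.T
Step 3: 5 trees catch fire, 7 burn out
  TFF.F
  F....
  .....
  .....
  ....F

TFF.F
F....
.....
.....
....F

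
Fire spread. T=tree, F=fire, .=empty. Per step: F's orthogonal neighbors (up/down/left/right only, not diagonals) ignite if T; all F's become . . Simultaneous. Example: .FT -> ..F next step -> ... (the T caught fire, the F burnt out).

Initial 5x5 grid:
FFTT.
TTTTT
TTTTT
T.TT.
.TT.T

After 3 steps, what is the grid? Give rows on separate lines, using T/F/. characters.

Step 1: 3 trees catch fire, 2 burn out
  ..FT.
  FFTTT
  TTTTT
  T.TT.
  .TT.T
Step 2: 4 trees catch fire, 3 burn out
  ...F.
  ..FTT
  FFTTT
  T.TT.
  .TT.T
Step 3: 3 trees catch fire, 4 burn out
  .....
  ...FT
  ..FTT
  F.TT.
  .TT.T

.....
...FT
..FTT
F.TT.
.TT.T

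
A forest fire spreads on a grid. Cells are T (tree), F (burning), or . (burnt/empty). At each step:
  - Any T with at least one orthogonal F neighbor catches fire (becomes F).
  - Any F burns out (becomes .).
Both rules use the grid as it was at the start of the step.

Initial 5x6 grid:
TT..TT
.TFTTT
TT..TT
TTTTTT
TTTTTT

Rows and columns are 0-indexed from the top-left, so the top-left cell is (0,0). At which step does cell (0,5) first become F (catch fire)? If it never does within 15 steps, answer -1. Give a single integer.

Step 1: cell (0,5)='T' (+2 fires, +1 burnt)
Step 2: cell (0,5)='T' (+3 fires, +2 burnt)
Step 3: cell (0,5)='T' (+6 fires, +3 burnt)
Step 4: cell (0,5)='F' (+6 fires, +6 burnt)
  -> target ignites at step 4
Step 5: cell (0,5)='.' (+5 fires, +6 burnt)
Step 6: cell (0,5)='.' (+2 fires, +5 burnt)
Step 7: cell (0,5)='.' (+0 fires, +2 burnt)
  fire out at step 7

4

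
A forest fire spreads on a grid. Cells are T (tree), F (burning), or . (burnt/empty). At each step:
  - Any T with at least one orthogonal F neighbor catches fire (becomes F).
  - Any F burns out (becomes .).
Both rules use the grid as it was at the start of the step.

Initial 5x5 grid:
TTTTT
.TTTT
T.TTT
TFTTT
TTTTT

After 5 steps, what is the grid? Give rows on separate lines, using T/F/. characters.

Step 1: 3 trees catch fire, 1 burn out
  TTTTT
  .TTTT
  T.TTT
  F.FTT
  TFTTT
Step 2: 5 trees catch fire, 3 burn out
  TTTTT
  .TTTT
  F.FTT
  ...FT
  F.FTT
Step 3: 4 trees catch fire, 5 burn out
  TTTTT
  .TFTT
  ...FT
  ....F
  ...FT
Step 4: 5 trees catch fire, 4 burn out
  TTFTT
  .F.FT
  ....F
  .....
  ....F
Step 5: 3 trees catch fire, 5 burn out
  TF.FT
  ....F
  .....
  .....
  .....

TF.FT
....F
.....
.....
.....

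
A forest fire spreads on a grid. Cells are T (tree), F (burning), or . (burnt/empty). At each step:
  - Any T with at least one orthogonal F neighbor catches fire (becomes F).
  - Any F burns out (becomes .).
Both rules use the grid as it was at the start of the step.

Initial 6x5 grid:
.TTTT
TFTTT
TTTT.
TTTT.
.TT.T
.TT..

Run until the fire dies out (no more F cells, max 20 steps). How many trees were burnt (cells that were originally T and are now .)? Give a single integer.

Step 1: +4 fires, +1 burnt (F count now 4)
Step 2: +5 fires, +4 burnt (F count now 5)
Step 3: +6 fires, +5 burnt (F count now 6)
Step 4: +4 fires, +6 burnt (F count now 4)
Step 5: +1 fires, +4 burnt (F count now 1)
Step 6: +0 fires, +1 burnt (F count now 0)
Fire out after step 6
Initially T: 21, now '.': 29
Total burnt (originally-T cells now '.'): 20

Answer: 20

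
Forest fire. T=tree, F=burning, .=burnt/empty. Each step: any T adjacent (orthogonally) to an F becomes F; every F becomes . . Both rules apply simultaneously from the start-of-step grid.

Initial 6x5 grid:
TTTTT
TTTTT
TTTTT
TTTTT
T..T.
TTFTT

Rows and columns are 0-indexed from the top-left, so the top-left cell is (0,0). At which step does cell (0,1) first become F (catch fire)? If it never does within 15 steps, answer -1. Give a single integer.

Step 1: cell (0,1)='T' (+2 fires, +1 burnt)
Step 2: cell (0,1)='T' (+3 fires, +2 burnt)
Step 3: cell (0,1)='T' (+2 fires, +3 burnt)
Step 4: cell (0,1)='T' (+4 fires, +2 burnt)
Step 5: cell (0,1)='T' (+5 fires, +4 burnt)
Step 6: cell (0,1)='T' (+5 fires, +5 burnt)
Step 7: cell (0,1)='T' (+4 fires, +5 burnt)
Step 8: cell (0,1)='F' (+1 fires, +4 burnt)
  -> target ignites at step 8
Step 9: cell (0,1)='.' (+0 fires, +1 burnt)
  fire out at step 9

8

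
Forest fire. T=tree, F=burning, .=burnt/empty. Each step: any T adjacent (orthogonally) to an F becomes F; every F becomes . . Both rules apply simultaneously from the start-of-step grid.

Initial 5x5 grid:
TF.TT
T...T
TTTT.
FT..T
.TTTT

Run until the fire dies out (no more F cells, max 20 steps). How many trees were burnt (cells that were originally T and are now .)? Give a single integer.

Step 1: +3 fires, +2 burnt (F count now 3)
Step 2: +3 fires, +3 burnt (F count now 3)
Step 3: +2 fires, +3 burnt (F count now 2)
Step 4: +2 fires, +2 burnt (F count now 2)
Step 5: +1 fires, +2 burnt (F count now 1)
Step 6: +1 fires, +1 burnt (F count now 1)
Step 7: +0 fires, +1 burnt (F count now 0)
Fire out after step 7
Initially T: 15, now '.': 22
Total burnt (originally-T cells now '.'): 12

Answer: 12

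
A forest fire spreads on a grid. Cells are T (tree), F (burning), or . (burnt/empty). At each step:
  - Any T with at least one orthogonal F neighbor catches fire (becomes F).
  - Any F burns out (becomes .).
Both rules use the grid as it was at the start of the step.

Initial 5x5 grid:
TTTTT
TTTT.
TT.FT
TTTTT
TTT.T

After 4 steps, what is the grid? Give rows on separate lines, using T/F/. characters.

Step 1: 3 trees catch fire, 1 burn out
  TTTTT
  TTTF.
  TT..F
  TTTFT
  TTT.T
Step 2: 4 trees catch fire, 3 burn out
  TTTFT
  TTF..
  TT...
  TTF.F
  TTT.T
Step 3: 6 trees catch fire, 4 burn out
  TTF.F
  TF...
  TT...
  TF...
  TTF.F
Step 4: 5 trees catch fire, 6 burn out
  TF...
  F....
  TF...
  F....
  TF...

TF...
F....
TF...
F....
TF...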